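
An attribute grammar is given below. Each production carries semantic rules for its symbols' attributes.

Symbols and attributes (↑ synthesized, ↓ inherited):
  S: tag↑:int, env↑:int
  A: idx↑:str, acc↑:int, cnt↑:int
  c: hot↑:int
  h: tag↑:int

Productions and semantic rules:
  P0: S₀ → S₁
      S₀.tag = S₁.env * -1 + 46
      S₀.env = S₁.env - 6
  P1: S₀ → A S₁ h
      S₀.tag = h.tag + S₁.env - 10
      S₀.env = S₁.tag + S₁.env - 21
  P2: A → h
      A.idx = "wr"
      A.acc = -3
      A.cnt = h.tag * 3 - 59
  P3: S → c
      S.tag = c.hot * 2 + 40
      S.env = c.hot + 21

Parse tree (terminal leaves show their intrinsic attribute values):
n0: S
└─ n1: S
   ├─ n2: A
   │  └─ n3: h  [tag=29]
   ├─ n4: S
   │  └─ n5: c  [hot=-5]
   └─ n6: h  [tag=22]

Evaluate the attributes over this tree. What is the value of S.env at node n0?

1. n3.tag = 29  [terminal]
2. n2.idx = "wr"  ["wr"]
3. n2.acc = -3  [-3]
4. n2.cnt = 28  [h.tag * 3 - 59]
5. n5.hot = -5  [terminal]
6. n4.tag = 30  [c.hot * 2 + 40]
7. n4.env = 16  [c.hot + 21]
8. n6.tag = 22  [terminal]
9. n1.tag = 28  [h.tag + S₁.env - 10]
10. n1.env = 25  [S₁.tag + S₁.env - 21]
11. n0.tag = 21  [S₁.env * -1 + 46]
12. n0.env = 19  [S₁.env - 6]

19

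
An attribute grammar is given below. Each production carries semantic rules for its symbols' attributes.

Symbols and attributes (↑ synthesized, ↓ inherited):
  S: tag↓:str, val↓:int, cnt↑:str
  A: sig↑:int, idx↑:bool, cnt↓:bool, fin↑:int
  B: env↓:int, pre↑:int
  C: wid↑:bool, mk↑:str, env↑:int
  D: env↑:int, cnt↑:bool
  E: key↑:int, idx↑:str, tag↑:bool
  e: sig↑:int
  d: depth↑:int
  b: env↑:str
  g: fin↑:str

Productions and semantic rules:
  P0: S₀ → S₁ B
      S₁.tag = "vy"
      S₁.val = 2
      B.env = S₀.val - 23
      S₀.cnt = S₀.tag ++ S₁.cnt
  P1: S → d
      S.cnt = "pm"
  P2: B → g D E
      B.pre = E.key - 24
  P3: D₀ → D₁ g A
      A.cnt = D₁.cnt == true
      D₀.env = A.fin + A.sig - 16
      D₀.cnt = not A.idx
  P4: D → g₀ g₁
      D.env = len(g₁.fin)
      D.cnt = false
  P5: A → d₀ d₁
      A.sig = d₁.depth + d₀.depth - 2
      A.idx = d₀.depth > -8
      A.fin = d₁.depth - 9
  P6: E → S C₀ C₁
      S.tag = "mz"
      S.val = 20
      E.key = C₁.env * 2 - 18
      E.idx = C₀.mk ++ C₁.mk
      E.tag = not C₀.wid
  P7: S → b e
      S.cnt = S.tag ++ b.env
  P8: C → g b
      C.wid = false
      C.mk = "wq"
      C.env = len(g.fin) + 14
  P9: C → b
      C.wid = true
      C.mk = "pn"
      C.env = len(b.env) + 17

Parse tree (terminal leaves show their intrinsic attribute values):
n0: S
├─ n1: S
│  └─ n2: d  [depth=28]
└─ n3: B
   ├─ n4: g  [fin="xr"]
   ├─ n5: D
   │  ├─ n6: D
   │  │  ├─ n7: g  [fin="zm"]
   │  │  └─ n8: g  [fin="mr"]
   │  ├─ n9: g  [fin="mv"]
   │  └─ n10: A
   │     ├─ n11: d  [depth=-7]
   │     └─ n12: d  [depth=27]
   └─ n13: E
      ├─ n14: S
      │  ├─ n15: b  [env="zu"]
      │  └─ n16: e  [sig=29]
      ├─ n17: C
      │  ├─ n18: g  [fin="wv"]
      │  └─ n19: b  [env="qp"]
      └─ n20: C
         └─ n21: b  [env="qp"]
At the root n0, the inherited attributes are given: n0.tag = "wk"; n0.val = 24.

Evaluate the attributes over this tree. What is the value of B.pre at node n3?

-4

1. n0.tag = "wk"  [given at root]
2. n0.val = 24  [given at root]
3. n1.tag = "vy"  ["vy"]
4. n1.val = 2  [2]
5. n2.depth = 28  [terminal]
6. n1.cnt = "pm"  ["pm"]
7. n3.env = 1  [S₀.val - 23]
8. n4.fin = "xr"  [terminal]
9. n7.fin = "zm"  [terminal]
10. n8.fin = "mr"  [terminal]
11. n6.env = 2  [len(g₁.fin)]
12. n6.cnt = false  [false]
13. n9.fin = "mv"  [terminal]
14. n10.cnt = false  [D₁.cnt == true]
15. n11.depth = -7  [terminal]
16. n12.depth = 27  [terminal]
17. n10.sig = 18  [d₁.depth + d₀.depth - 2]
18. n10.idx = true  [d₀.depth > -8]
19. n10.fin = 18  [d₁.depth - 9]
20. n5.env = 20  [A.fin + A.sig - 16]
21. n5.cnt = false  [not A.idx]
22. n14.tag = "mz"  ["mz"]
23. n14.val = 20  [20]
24. n15.env = "zu"  [terminal]
25. n16.sig = 29  [terminal]
26. n14.cnt = "mzzu"  [S.tag ++ b.env]
27. n18.fin = "wv"  [terminal]
28. n19.env = "qp"  [terminal]
29. n17.wid = false  [false]
30. n17.mk = "wq"  ["wq"]
31. n17.env = 16  [len(g.fin) + 14]
32. n21.env = "qp"  [terminal]
33. n20.wid = true  [true]
34. n20.mk = "pn"  ["pn"]
35. n20.env = 19  [len(b.env) + 17]
36. n13.key = 20  [C₁.env * 2 - 18]
37. n13.idx = "wqpn"  [C₀.mk ++ C₁.mk]
38. n13.tag = true  [not C₀.wid]
39. n3.pre = -4  [E.key - 24]
40. n0.cnt = "wkpm"  [S₀.tag ++ S₁.cnt]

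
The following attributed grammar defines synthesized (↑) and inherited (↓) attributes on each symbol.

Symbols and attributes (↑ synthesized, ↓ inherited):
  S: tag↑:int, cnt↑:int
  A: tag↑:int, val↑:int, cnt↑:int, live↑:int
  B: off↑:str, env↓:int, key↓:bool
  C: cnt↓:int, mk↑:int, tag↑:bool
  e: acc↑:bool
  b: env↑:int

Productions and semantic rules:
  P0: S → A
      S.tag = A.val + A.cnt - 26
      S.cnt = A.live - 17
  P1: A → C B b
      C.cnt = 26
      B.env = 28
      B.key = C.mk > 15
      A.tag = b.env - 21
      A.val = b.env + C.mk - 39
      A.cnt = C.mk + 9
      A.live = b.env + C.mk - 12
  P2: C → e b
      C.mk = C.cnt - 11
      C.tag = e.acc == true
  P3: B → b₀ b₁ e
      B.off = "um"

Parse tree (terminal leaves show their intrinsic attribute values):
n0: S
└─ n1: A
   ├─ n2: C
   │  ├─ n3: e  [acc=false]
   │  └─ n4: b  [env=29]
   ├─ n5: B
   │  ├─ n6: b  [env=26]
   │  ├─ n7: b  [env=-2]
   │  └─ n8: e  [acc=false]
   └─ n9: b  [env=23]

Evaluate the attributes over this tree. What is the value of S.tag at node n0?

1. n2.cnt = 26  [26]
2. n3.acc = false  [terminal]
3. n4.env = 29  [terminal]
4. n2.mk = 15  [C.cnt - 11]
5. n2.tag = false  [e.acc == true]
6. n5.env = 28  [28]
7. n5.key = false  [C.mk > 15]
8. n6.env = 26  [terminal]
9. n7.env = -2  [terminal]
10. n8.acc = false  [terminal]
11. n5.off = "um"  ["um"]
12. n9.env = 23  [terminal]
13. n1.tag = 2  [b.env - 21]
14. n1.val = -1  [b.env + C.mk - 39]
15. n1.cnt = 24  [C.mk + 9]
16. n1.live = 26  [b.env + C.mk - 12]
17. n0.tag = -3  [A.val + A.cnt - 26]
18. n0.cnt = 9  [A.live - 17]

-3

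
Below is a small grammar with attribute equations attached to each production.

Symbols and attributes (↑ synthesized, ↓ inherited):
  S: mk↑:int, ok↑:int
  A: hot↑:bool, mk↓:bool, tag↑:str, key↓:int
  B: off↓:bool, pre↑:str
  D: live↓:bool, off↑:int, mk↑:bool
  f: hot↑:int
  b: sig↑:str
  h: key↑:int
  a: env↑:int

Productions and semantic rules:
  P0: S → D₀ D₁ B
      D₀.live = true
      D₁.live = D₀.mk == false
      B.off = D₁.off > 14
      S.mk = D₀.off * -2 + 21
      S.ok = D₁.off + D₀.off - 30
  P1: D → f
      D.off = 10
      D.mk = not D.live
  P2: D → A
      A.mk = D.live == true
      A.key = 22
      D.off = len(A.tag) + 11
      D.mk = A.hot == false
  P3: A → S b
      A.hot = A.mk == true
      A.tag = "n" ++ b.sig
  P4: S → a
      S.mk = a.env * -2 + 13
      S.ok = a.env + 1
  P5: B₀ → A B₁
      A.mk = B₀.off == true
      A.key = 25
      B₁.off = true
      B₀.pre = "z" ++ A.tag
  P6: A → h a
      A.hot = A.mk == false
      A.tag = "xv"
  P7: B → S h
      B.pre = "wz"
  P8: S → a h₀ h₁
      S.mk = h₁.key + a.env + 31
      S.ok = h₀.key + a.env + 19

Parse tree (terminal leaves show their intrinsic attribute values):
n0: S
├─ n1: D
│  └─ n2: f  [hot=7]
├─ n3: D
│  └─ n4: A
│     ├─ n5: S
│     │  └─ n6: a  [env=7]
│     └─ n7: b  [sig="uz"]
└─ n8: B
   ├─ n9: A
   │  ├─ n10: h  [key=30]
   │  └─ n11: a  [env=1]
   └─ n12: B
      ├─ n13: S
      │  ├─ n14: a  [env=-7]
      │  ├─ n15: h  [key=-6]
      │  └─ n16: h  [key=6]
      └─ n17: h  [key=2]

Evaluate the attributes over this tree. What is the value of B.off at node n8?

1. n1.live = true  [true]
2. n2.hot = 7  [terminal]
3. n1.off = 10  [10]
4. n1.mk = false  [not D.live]
5. n3.live = true  [D₀.mk == false]
6. n4.mk = true  [D.live == true]
7. n4.key = 22  [22]
8. n6.env = 7  [terminal]
9. n5.mk = -1  [a.env * -2 + 13]
10. n5.ok = 8  [a.env + 1]
11. n7.sig = "uz"  [terminal]
12. n4.hot = true  [A.mk == true]
13. n4.tag = "nuz"  ["n" ++ b.sig]
14. n3.off = 14  [len(A.tag) + 11]
15. n3.mk = false  [A.hot == false]
16. n8.off = false  [D₁.off > 14]
17. n9.mk = false  [B₀.off == true]
18. n9.key = 25  [25]
19. n10.key = 30  [terminal]
20. n11.env = 1  [terminal]
21. n9.hot = true  [A.mk == false]
22. n9.tag = "xv"  ["xv"]
23. n12.off = true  [true]
24. n14.env = -7  [terminal]
25. n15.key = -6  [terminal]
26. n16.key = 6  [terminal]
27. n13.mk = 30  [h₁.key + a.env + 31]
28. n13.ok = 6  [h₀.key + a.env + 19]
29. n17.key = 2  [terminal]
30. n12.pre = "wz"  ["wz"]
31. n8.pre = "zxv"  ["z" ++ A.tag]
32. n0.mk = 1  [D₀.off * -2 + 21]
33. n0.ok = -6  [D₁.off + D₀.off - 30]

false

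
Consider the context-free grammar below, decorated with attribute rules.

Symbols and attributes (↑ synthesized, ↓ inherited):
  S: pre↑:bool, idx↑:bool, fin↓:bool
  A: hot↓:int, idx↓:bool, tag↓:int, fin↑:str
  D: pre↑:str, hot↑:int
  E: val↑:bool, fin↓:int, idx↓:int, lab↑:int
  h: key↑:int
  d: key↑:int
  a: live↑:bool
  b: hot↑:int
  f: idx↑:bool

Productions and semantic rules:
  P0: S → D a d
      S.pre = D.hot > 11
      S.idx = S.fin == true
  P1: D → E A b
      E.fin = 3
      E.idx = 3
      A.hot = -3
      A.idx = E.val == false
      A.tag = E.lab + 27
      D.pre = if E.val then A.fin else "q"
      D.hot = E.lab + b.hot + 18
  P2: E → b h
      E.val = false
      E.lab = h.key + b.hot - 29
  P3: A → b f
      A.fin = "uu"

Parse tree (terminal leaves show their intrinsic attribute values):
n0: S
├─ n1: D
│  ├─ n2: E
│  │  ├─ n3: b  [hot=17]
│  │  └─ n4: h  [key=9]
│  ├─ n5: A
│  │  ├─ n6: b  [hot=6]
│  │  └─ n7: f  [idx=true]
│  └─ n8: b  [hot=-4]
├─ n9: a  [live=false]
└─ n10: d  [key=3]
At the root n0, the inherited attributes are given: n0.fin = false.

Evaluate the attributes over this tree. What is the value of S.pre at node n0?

1. n0.fin = false  [given at root]
2. n2.fin = 3  [3]
3. n2.idx = 3  [3]
4. n3.hot = 17  [terminal]
5. n4.key = 9  [terminal]
6. n2.val = false  [false]
7. n2.lab = -3  [h.key + b.hot - 29]
8. n5.hot = -3  [-3]
9. n5.idx = true  [E.val == false]
10. n5.tag = 24  [E.lab + 27]
11. n6.hot = 6  [terminal]
12. n7.idx = true  [terminal]
13. n5.fin = "uu"  ["uu"]
14. n8.hot = -4  [terminal]
15. n1.pre = "q"  [if E.val then A.fin else "q"]
16. n1.hot = 11  [E.lab + b.hot + 18]
17. n9.live = false  [terminal]
18. n10.key = 3  [terminal]
19. n0.pre = false  [D.hot > 11]
20. n0.idx = false  [S.fin == true]

false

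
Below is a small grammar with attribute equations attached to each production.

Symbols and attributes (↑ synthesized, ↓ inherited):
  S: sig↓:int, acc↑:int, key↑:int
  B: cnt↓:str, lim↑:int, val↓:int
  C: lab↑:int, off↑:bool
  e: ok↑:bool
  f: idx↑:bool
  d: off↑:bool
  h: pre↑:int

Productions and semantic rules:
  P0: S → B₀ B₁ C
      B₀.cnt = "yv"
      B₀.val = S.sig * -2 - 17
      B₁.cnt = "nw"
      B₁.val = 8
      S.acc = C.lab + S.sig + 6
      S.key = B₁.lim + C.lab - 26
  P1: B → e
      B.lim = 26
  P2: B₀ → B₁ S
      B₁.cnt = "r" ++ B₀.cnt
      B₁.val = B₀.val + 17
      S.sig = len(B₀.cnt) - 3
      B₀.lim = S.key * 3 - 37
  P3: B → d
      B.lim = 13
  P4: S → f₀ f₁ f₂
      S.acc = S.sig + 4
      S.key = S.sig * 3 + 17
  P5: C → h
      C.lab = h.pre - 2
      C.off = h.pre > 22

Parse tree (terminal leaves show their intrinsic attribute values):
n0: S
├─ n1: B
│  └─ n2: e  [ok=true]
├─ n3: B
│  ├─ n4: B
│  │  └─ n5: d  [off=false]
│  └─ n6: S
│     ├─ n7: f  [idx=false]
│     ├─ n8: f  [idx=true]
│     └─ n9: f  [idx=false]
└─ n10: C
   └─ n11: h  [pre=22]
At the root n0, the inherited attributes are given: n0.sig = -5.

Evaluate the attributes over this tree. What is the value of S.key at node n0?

1. n0.sig = -5  [given at root]
2. n1.cnt = "yv"  ["yv"]
3. n1.val = -7  [S.sig * -2 - 17]
4. n2.ok = true  [terminal]
5. n1.lim = 26  [26]
6. n3.cnt = "nw"  ["nw"]
7. n3.val = 8  [8]
8. n4.cnt = "rnw"  ["r" ++ B₀.cnt]
9. n4.val = 25  [B₀.val + 17]
10. n5.off = false  [terminal]
11. n4.lim = 13  [13]
12. n6.sig = -1  [len(B₀.cnt) - 3]
13. n7.idx = false  [terminal]
14. n8.idx = true  [terminal]
15. n9.idx = false  [terminal]
16. n6.acc = 3  [S.sig + 4]
17. n6.key = 14  [S.sig * 3 + 17]
18. n3.lim = 5  [S.key * 3 - 37]
19. n11.pre = 22  [terminal]
20. n10.lab = 20  [h.pre - 2]
21. n10.off = false  [h.pre > 22]
22. n0.acc = 21  [C.lab + S.sig + 6]
23. n0.key = -1  [B₁.lim + C.lab - 26]

-1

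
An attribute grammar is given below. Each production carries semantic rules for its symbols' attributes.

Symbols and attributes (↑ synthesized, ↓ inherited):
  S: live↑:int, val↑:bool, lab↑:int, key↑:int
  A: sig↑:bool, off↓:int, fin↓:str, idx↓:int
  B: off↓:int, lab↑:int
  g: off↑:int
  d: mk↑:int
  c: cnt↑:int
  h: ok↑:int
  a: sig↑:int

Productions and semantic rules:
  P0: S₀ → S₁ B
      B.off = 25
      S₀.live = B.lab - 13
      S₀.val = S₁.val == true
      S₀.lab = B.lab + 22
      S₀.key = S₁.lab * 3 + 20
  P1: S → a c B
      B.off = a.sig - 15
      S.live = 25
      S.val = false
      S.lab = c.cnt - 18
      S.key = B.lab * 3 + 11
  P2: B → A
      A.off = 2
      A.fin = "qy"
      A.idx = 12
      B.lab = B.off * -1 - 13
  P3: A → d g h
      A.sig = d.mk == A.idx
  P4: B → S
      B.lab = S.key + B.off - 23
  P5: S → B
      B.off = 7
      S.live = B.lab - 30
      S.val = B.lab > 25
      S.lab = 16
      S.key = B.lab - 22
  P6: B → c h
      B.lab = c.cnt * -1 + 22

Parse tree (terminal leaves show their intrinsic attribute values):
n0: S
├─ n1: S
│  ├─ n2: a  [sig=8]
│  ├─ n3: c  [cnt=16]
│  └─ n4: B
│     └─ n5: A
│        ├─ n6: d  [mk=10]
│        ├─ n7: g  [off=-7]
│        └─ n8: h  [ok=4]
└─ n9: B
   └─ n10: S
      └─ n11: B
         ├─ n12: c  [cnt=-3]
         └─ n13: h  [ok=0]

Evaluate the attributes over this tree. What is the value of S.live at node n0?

-8

1. n2.sig = 8  [terminal]
2. n3.cnt = 16  [terminal]
3. n4.off = -7  [a.sig - 15]
4. n5.off = 2  [2]
5. n5.fin = "qy"  ["qy"]
6. n5.idx = 12  [12]
7. n6.mk = 10  [terminal]
8. n7.off = -7  [terminal]
9. n8.ok = 4  [terminal]
10. n5.sig = false  [d.mk == A.idx]
11. n4.lab = -6  [B.off * -1 - 13]
12. n1.live = 25  [25]
13. n1.val = false  [false]
14. n1.lab = -2  [c.cnt - 18]
15. n1.key = -7  [B.lab * 3 + 11]
16. n9.off = 25  [25]
17. n11.off = 7  [7]
18. n12.cnt = -3  [terminal]
19. n13.ok = 0  [terminal]
20. n11.lab = 25  [c.cnt * -1 + 22]
21. n10.live = -5  [B.lab - 30]
22. n10.val = false  [B.lab > 25]
23. n10.lab = 16  [16]
24. n10.key = 3  [B.lab - 22]
25. n9.lab = 5  [S.key + B.off - 23]
26. n0.live = -8  [B.lab - 13]
27. n0.val = false  [S₁.val == true]
28. n0.lab = 27  [B.lab + 22]
29. n0.key = 14  [S₁.lab * 3 + 20]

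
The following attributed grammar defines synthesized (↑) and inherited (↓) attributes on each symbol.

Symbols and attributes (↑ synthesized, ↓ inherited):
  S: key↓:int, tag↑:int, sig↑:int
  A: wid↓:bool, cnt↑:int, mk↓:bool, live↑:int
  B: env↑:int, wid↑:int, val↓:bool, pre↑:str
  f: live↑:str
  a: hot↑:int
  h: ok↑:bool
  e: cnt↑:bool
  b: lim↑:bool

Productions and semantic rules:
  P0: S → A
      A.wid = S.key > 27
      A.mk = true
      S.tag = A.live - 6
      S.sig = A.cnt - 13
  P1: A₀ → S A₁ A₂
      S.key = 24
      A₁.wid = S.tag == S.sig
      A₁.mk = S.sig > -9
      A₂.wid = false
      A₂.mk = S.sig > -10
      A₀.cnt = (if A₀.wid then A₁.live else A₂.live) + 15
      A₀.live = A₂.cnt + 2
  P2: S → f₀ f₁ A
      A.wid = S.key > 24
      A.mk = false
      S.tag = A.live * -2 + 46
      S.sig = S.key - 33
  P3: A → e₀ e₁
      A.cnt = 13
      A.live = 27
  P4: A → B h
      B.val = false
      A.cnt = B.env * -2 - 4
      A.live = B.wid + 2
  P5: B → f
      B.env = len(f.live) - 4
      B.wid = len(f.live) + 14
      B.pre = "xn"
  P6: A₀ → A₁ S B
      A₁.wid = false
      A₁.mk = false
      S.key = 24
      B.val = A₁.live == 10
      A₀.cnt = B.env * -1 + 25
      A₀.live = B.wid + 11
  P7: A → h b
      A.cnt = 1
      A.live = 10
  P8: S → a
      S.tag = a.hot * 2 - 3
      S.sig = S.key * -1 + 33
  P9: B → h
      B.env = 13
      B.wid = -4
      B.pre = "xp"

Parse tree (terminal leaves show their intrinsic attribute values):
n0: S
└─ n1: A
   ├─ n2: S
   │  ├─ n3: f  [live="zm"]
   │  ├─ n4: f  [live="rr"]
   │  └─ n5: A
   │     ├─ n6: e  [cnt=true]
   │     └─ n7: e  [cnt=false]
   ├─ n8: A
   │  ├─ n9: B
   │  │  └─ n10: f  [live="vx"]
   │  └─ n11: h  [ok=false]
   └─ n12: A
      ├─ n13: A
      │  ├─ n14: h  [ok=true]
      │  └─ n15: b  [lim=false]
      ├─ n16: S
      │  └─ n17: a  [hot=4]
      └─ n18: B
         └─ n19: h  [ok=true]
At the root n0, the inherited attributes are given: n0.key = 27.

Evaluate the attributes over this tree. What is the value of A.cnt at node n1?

1. n0.key = 27  [given at root]
2. n1.wid = false  [S.key > 27]
3. n1.mk = true  [true]
4. n2.key = 24  [24]
5. n3.live = "zm"  [terminal]
6. n4.live = "rr"  [terminal]
7. n5.wid = false  [S.key > 24]
8. n5.mk = false  [false]
9. n6.cnt = true  [terminal]
10. n7.cnt = false  [terminal]
11. n5.cnt = 13  [13]
12. n5.live = 27  [27]
13. n2.tag = -8  [A.live * -2 + 46]
14. n2.sig = -9  [S.key - 33]
15. n8.wid = false  [S.tag == S.sig]
16. n8.mk = false  [S.sig > -9]
17. n9.val = false  [false]
18. n10.live = "vx"  [terminal]
19. n9.env = -2  [len(f.live) - 4]
20. n9.wid = 16  [len(f.live) + 14]
21. n9.pre = "xn"  ["xn"]
22. n11.ok = false  [terminal]
23. n8.cnt = 0  [B.env * -2 - 4]
24. n8.live = 18  [B.wid + 2]
25. n12.wid = false  [false]
26. n12.mk = true  [S.sig > -10]
27. n13.wid = false  [false]
28. n13.mk = false  [false]
29. n14.ok = true  [terminal]
30. n15.lim = false  [terminal]
31. n13.cnt = 1  [1]
32. n13.live = 10  [10]
33. n16.key = 24  [24]
34. n17.hot = 4  [terminal]
35. n16.tag = 5  [a.hot * 2 - 3]
36. n16.sig = 9  [S.key * -1 + 33]
37. n18.val = true  [A₁.live == 10]
38. n19.ok = true  [terminal]
39. n18.env = 13  [13]
40. n18.wid = -4  [-4]
41. n18.pre = "xp"  ["xp"]
42. n12.cnt = 12  [B.env * -1 + 25]
43. n12.live = 7  [B.wid + 11]
44. n1.cnt = 22  [(if A₀.wid then A₁.live else A₂.live) + 15]
45. n1.live = 14  [A₂.cnt + 2]
46. n0.tag = 8  [A.live - 6]
47. n0.sig = 9  [A.cnt - 13]

22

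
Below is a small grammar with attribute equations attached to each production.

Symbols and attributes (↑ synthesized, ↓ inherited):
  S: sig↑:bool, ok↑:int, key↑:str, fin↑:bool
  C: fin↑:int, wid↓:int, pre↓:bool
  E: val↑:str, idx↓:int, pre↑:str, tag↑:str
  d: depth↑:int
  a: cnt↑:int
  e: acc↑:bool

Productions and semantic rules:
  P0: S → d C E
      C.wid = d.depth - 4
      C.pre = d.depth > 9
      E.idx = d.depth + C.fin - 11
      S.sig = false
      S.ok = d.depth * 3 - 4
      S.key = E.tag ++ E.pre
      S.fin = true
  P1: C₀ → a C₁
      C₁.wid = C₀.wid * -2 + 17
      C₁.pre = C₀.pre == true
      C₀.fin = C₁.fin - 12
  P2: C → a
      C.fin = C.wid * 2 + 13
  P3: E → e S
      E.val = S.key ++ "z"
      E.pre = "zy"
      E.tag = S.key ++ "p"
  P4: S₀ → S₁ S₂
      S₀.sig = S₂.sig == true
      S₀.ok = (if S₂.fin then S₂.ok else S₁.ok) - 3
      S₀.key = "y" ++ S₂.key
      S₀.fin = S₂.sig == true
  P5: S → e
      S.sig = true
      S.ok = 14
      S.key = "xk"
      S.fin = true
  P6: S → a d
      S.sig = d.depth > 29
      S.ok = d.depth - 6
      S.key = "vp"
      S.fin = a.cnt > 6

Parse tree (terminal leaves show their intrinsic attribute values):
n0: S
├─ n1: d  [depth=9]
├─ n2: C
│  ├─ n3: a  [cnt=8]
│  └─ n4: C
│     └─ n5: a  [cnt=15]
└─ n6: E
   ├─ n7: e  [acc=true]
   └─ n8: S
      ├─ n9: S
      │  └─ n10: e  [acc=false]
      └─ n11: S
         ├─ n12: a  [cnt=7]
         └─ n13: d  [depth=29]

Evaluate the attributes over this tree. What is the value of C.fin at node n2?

1. n1.depth = 9  [terminal]
2. n2.wid = 5  [d.depth - 4]
3. n2.pre = false  [d.depth > 9]
4. n3.cnt = 8  [terminal]
5. n4.wid = 7  [C₀.wid * -2 + 17]
6. n4.pre = false  [C₀.pre == true]
7. n5.cnt = 15  [terminal]
8. n4.fin = 27  [C.wid * 2 + 13]
9. n2.fin = 15  [C₁.fin - 12]
10. n6.idx = 13  [d.depth + C.fin - 11]
11. n7.acc = true  [terminal]
12. n10.acc = false  [terminal]
13. n9.sig = true  [true]
14. n9.ok = 14  [14]
15. n9.key = "xk"  ["xk"]
16. n9.fin = true  [true]
17. n12.cnt = 7  [terminal]
18. n13.depth = 29  [terminal]
19. n11.sig = false  [d.depth > 29]
20. n11.ok = 23  [d.depth - 6]
21. n11.key = "vp"  ["vp"]
22. n11.fin = true  [a.cnt > 6]
23. n8.sig = false  [S₂.sig == true]
24. n8.ok = 20  [(if S₂.fin then S₂.ok else S₁.ok) - 3]
25. n8.key = "yvp"  ["y" ++ S₂.key]
26. n8.fin = false  [S₂.sig == true]
27. n6.val = "yvpz"  [S.key ++ "z"]
28. n6.pre = "zy"  ["zy"]
29. n6.tag = "yvpp"  [S.key ++ "p"]
30. n0.sig = false  [false]
31. n0.ok = 23  [d.depth * 3 - 4]
32. n0.key = "yvppzy"  [E.tag ++ E.pre]
33. n0.fin = true  [true]

15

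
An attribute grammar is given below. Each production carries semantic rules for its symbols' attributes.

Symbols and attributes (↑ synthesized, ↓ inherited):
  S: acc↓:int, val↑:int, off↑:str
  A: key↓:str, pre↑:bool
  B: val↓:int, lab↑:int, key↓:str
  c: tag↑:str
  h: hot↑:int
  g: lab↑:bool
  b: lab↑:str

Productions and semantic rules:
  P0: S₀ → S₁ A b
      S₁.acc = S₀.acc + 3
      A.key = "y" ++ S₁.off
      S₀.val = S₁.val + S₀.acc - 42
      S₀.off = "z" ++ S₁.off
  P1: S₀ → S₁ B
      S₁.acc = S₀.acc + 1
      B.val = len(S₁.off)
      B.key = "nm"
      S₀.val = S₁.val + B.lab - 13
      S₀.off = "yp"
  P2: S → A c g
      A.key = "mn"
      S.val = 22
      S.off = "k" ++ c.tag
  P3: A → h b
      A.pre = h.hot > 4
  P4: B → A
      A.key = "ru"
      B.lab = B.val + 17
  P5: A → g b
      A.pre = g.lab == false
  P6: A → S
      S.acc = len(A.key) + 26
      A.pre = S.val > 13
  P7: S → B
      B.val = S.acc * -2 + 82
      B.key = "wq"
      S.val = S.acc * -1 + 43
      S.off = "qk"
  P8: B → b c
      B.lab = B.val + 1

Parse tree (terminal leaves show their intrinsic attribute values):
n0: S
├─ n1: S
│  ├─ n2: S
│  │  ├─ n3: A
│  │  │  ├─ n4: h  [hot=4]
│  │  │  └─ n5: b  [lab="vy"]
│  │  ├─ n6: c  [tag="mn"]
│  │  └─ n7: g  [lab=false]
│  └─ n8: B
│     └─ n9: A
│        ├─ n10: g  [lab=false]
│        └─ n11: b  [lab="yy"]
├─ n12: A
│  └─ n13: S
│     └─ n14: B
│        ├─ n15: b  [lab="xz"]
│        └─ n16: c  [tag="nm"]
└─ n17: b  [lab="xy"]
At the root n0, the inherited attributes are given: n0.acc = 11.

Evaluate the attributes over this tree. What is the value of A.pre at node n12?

1. n0.acc = 11  [given at root]
2. n1.acc = 14  [S₀.acc + 3]
3. n2.acc = 15  [S₀.acc + 1]
4. n3.key = "mn"  ["mn"]
5. n4.hot = 4  [terminal]
6. n5.lab = "vy"  [terminal]
7. n3.pre = false  [h.hot > 4]
8. n6.tag = "mn"  [terminal]
9. n7.lab = false  [terminal]
10. n2.val = 22  [22]
11. n2.off = "kmn"  ["k" ++ c.tag]
12. n8.val = 3  [len(S₁.off)]
13. n8.key = "nm"  ["nm"]
14. n9.key = "ru"  ["ru"]
15. n10.lab = false  [terminal]
16. n11.lab = "yy"  [terminal]
17. n9.pre = true  [g.lab == false]
18. n8.lab = 20  [B.val + 17]
19. n1.val = 29  [S₁.val + B.lab - 13]
20. n1.off = "yp"  ["yp"]
21. n12.key = "yyp"  ["y" ++ S₁.off]
22. n13.acc = 29  [len(A.key) + 26]
23. n14.val = 24  [S.acc * -2 + 82]
24. n14.key = "wq"  ["wq"]
25. n15.lab = "xz"  [terminal]
26. n16.tag = "nm"  [terminal]
27. n14.lab = 25  [B.val + 1]
28. n13.val = 14  [S.acc * -1 + 43]
29. n13.off = "qk"  ["qk"]
30. n12.pre = true  [S.val > 13]
31. n17.lab = "xy"  [terminal]
32. n0.val = -2  [S₁.val + S₀.acc - 42]
33. n0.off = "zyp"  ["z" ++ S₁.off]

true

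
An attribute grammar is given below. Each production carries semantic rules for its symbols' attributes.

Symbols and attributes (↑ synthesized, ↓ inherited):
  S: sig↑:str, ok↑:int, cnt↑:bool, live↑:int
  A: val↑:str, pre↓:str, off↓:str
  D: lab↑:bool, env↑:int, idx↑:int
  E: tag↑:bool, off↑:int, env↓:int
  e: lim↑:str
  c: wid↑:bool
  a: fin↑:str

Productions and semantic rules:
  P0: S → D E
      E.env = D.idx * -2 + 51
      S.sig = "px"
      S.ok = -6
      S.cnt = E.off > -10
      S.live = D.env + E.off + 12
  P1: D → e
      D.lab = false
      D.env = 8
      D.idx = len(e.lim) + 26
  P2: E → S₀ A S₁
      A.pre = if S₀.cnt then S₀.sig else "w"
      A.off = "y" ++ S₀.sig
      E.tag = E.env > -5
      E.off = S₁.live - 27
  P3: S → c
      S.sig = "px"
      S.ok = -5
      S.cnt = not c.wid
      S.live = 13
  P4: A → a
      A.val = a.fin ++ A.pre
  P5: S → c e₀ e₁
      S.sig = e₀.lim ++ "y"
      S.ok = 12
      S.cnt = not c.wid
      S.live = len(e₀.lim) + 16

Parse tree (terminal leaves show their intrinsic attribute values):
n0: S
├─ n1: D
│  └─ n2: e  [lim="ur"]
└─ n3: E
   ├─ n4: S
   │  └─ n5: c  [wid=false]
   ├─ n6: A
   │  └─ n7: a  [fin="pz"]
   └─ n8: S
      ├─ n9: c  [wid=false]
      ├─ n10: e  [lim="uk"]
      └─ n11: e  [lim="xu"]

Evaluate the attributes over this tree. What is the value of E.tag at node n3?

false

1. n2.lim = "ur"  [terminal]
2. n1.lab = false  [false]
3. n1.env = 8  [8]
4. n1.idx = 28  [len(e.lim) + 26]
5. n3.env = -5  [D.idx * -2 + 51]
6. n5.wid = false  [terminal]
7. n4.sig = "px"  ["px"]
8. n4.ok = -5  [-5]
9. n4.cnt = true  [not c.wid]
10. n4.live = 13  [13]
11. n6.pre = "px"  [if S₀.cnt then S₀.sig else "w"]
12. n6.off = "ypx"  ["y" ++ S₀.sig]
13. n7.fin = "pz"  [terminal]
14. n6.val = "pzpx"  [a.fin ++ A.pre]
15. n9.wid = false  [terminal]
16. n10.lim = "uk"  [terminal]
17. n11.lim = "xu"  [terminal]
18. n8.sig = "uky"  [e₀.lim ++ "y"]
19. n8.ok = 12  [12]
20. n8.cnt = true  [not c.wid]
21. n8.live = 18  [len(e₀.lim) + 16]
22. n3.tag = false  [E.env > -5]
23. n3.off = -9  [S₁.live - 27]
24. n0.sig = "px"  ["px"]
25. n0.ok = -6  [-6]
26. n0.cnt = true  [E.off > -10]
27. n0.live = 11  [D.env + E.off + 12]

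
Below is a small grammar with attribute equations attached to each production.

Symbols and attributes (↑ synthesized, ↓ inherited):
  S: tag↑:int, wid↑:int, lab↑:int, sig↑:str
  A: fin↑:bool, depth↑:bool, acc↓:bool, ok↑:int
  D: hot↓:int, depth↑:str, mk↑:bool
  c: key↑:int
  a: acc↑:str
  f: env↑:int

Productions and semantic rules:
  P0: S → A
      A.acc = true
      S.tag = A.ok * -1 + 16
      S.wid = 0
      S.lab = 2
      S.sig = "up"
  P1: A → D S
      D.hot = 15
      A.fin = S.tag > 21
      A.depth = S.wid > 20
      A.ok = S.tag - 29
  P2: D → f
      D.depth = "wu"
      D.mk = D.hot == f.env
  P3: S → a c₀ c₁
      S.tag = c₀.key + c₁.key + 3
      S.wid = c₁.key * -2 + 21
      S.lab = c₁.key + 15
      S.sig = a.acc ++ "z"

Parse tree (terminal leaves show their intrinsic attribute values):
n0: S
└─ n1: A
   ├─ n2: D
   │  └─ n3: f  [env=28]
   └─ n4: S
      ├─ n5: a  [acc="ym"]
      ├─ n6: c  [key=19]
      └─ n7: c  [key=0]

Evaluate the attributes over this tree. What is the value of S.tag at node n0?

1. n1.acc = true  [true]
2. n2.hot = 15  [15]
3. n3.env = 28  [terminal]
4. n2.depth = "wu"  ["wu"]
5. n2.mk = false  [D.hot == f.env]
6. n5.acc = "ym"  [terminal]
7. n6.key = 19  [terminal]
8. n7.key = 0  [terminal]
9. n4.tag = 22  [c₀.key + c₁.key + 3]
10. n4.wid = 21  [c₁.key * -2 + 21]
11. n4.lab = 15  [c₁.key + 15]
12. n4.sig = "ymz"  [a.acc ++ "z"]
13. n1.fin = true  [S.tag > 21]
14. n1.depth = true  [S.wid > 20]
15. n1.ok = -7  [S.tag - 29]
16. n0.tag = 23  [A.ok * -1 + 16]
17. n0.wid = 0  [0]
18. n0.lab = 2  [2]
19. n0.sig = "up"  ["up"]

23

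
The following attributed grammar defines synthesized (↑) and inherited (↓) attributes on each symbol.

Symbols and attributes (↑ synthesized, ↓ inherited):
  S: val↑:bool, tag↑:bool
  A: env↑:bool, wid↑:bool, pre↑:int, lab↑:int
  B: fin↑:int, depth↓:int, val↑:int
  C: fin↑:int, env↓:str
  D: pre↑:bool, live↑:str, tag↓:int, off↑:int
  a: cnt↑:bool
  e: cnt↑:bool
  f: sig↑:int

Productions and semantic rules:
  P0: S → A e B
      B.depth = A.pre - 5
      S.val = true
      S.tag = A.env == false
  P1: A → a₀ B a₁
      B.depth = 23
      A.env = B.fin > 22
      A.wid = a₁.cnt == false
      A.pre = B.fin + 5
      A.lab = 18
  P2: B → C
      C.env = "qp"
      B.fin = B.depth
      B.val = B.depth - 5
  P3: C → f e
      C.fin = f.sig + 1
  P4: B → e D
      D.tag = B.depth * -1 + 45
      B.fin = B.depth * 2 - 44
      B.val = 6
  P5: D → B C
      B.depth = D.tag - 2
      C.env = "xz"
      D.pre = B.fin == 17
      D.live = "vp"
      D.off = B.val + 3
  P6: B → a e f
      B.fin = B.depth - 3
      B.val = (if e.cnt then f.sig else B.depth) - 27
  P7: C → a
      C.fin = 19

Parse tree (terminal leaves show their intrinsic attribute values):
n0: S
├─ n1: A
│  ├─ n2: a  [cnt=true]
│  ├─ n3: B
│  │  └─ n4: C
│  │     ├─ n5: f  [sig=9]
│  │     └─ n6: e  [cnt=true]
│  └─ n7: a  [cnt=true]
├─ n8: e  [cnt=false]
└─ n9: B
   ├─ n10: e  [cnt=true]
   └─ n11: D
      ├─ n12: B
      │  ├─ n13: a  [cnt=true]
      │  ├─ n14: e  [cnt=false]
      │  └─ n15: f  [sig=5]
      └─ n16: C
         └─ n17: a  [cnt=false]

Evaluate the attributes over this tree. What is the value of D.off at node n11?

-4

1. n2.cnt = true  [terminal]
2. n3.depth = 23  [23]
3. n4.env = "qp"  ["qp"]
4. n5.sig = 9  [terminal]
5. n6.cnt = true  [terminal]
6. n4.fin = 10  [f.sig + 1]
7. n3.fin = 23  [B.depth]
8. n3.val = 18  [B.depth - 5]
9. n7.cnt = true  [terminal]
10. n1.env = true  [B.fin > 22]
11. n1.wid = false  [a₁.cnt == false]
12. n1.pre = 28  [B.fin + 5]
13. n1.lab = 18  [18]
14. n8.cnt = false  [terminal]
15. n9.depth = 23  [A.pre - 5]
16. n10.cnt = true  [terminal]
17. n11.tag = 22  [B.depth * -1 + 45]
18. n12.depth = 20  [D.tag - 2]
19. n13.cnt = true  [terminal]
20. n14.cnt = false  [terminal]
21. n15.sig = 5  [terminal]
22. n12.fin = 17  [B.depth - 3]
23. n12.val = -7  [(if e.cnt then f.sig else B.depth) - 27]
24. n16.env = "xz"  ["xz"]
25. n17.cnt = false  [terminal]
26. n16.fin = 19  [19]
27. n11.pre = true  [B.fin == 17]
28. n11.live = "vp"  ["vp"]
29. n11.off = -4  [B.val + 3]
30. n9.fin = 2  [B.depth * 2 - 44]
31. n9.val = 6  [6]
32. n0.val = true  [true]
33. n0.tag = false  [A.env == false]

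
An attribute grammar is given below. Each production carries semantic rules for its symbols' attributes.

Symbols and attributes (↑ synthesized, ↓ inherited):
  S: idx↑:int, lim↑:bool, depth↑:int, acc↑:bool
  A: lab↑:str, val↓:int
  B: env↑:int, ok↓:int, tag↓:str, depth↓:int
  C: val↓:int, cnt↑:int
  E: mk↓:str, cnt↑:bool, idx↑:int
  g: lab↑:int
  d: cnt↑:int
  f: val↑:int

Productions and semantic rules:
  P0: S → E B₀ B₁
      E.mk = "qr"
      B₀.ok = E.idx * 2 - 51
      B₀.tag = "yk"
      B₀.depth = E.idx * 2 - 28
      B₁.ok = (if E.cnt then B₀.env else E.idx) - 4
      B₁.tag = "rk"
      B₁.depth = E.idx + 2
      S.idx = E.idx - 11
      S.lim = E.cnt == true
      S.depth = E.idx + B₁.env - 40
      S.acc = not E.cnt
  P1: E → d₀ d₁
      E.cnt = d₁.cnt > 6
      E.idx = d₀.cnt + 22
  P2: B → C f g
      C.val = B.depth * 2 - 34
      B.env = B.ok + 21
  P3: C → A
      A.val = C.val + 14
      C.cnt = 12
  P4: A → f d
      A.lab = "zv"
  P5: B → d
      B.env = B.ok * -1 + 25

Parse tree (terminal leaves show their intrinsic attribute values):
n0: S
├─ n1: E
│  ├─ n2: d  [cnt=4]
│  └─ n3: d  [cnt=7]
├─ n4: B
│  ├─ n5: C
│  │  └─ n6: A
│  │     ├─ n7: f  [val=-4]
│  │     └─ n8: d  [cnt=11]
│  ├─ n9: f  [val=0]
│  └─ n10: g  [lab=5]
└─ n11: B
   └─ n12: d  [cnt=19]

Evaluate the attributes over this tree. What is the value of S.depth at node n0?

1. n1.mk = "qr"  ["qr"]
2. n2.cnt = 4  [terminal]
3. n3.cnt = 7  [terminal]
4. n1.cnt = true  [d₁.cnt > 6]
5. n1.idx = 26  [d₀.cnt + 22]
6. n4.ok = 1  [E.idx * 2 - 51]
7. n4.tag = "yk"  ["yk"]
8. n4.depth = 24  [E.idx * 2 - 28]
9. n5.val = 14  [B.depth * 2 - 34]
10. n6.val = 28  [C.val + 14]
11. n7.val = -4  [terminal]
12. n8.cnt = 11  [terminal]
13. n6.lab = "zv"  ["zv"]
14. n5.cnt = 12  [12]
15. n9.val = 0  [terminal]
16. n10.lab = 5  [terminal]
17. n4.env = 22  [B.ok + 21]
18. n11.ok = 18  [(if E.cnt then B₀.env else E.idx) - 4]
19. n11.tag = "rk"  ["rk"]
20. n11.depth = 28  [E.idx + 2]
21. n12.cnt = 19  [terminal]
22. n11.env = 7  [B.ok * -1 + 25]
23. n0.idx = 15  [E.idx - 11]
24. n0.lim = true  [E.cnt == true]
25. n0.depth = -7  [E.idx + B₁.env - 40]
26. n0.acc = false  [not E.cnt]

-7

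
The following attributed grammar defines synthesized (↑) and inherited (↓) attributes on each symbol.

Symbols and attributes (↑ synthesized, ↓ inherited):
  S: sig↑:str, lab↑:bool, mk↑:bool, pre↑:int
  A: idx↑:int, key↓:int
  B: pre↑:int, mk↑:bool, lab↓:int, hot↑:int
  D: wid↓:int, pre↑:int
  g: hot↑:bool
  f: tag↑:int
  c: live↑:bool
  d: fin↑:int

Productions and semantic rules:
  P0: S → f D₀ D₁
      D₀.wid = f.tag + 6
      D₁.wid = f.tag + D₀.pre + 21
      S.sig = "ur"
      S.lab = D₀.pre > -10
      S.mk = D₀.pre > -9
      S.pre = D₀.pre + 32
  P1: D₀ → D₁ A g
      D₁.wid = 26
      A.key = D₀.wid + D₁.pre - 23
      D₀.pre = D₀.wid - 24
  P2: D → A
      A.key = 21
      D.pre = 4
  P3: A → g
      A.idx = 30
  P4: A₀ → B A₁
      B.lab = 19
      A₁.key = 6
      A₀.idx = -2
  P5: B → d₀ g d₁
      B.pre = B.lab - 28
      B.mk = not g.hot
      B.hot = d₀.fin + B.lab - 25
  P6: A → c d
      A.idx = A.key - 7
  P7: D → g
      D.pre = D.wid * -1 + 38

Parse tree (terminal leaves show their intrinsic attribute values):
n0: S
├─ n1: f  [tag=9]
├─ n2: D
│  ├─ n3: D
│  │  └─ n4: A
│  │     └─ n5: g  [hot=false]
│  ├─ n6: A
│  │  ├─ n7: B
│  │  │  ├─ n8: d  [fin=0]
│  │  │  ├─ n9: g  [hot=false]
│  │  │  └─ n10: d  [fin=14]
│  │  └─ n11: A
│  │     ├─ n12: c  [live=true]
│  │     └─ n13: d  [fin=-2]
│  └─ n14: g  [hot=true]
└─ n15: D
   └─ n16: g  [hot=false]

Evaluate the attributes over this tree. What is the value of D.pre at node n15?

1. n1.tag = 9  [terminal]
2. n2.wid = 15  [f.tag + 6]
3. n3.wid = 26  [26]
4. n4.key = 21  [21]
5. n5.hot = false  [terminal]
6. n4.idx = 30  [30]
7. n3.pre = 4  [4]
8. n6.key = -4  [D₀.wid + D₁.pre - 23]
9. n7.lab = 19  [19]
10. n8.fin = 0  [terminal]
11. n9.hot = false  [terminal]
12. n10.fin = 14  [terminal]
13. n7.pre = -9  [B.lab - 28]
14. n7.mk = true  [not g.hot]
15. n7.hot = -6  [d₀.fin + B.lab - 25]
16. n11.key = 6  [6]
17. n12.live = true  [terminal]
18. n13.fin = -2  [terminal]
19. n11.idx = -1  [A.key - 7]
20. n6.idx = -2  [-2]
21. n14.hot = true  [terminal]
22. n2.pre = -9  [D₀.wid - 24]
23. n15.wid = 21  [f.tag + D₀.pre + 21]
24. n16.hot = false  [terminal]
25. n15.pre = 17  [D.wid * -1 + 38]
26. n0.sig = "ur"  ["ur"]
27. n0.lab = true  [D₀.pre > -10]
28. n0.mk = false  [D₀.pre > -9]
29. n0.pre = 23  [D₀.pre + 32]

17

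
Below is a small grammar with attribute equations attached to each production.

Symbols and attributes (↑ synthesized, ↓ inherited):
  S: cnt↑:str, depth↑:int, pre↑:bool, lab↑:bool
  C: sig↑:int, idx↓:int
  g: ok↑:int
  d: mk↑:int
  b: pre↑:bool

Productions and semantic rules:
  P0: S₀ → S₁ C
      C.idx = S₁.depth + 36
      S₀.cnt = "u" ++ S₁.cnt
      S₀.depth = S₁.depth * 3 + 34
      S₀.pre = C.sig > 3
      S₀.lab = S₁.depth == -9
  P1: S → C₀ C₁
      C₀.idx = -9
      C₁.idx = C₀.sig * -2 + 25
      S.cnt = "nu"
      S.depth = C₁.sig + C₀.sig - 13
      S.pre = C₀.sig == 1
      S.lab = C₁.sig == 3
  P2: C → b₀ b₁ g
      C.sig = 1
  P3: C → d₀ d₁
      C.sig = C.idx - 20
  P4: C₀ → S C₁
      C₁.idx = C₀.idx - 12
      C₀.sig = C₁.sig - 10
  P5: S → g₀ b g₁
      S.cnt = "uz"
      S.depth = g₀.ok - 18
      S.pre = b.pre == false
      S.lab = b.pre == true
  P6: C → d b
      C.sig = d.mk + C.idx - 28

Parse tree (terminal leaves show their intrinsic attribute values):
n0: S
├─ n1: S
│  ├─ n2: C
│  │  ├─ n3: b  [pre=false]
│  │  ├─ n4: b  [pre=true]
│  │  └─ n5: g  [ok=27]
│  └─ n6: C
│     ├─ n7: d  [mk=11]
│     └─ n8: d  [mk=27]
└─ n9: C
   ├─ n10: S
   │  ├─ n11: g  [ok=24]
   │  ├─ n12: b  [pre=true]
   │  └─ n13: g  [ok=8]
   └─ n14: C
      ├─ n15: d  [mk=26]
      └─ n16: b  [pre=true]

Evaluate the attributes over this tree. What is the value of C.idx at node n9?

27

1. n2.idx = -9  [-9]
2. n3.pre = false  [terminal]
3. n4.pre = true  [terminal]
4. n5.ok = 27  [terminal]
5. n2.sig = 1  [1]
6. n6.idx = 23  [C₀.sig * -2 + 25]
7. n7.mk = 11  [terminal]
8. n8.mk = 27  [terminal]
9. n6.sig = 3  [C.idx - 20]
10. n1.cnt = "nu"  ["nu"]
11. n1.depth = -9  [C₁.sig + C₀.sig - 13]
12. n1.pre = true  [C₀.sig == 1]
13. n1.lab = true  [C₁.sig == 3]
14. n9.idx = 27  [S₁.depth + 36]
15. n11.ok = 24  [terminal]
16. n12.pre = true  [terminal]
17. n13.ok = 8  [terminal]
18. n10.cnt = "uz"  ["uz"]
19. n10.depth = 6  [g₀.ok - 18]
20. n10.pre = false  [b.pre == false]
21. n10.lab = true  [b.pre == true]
22. n14.idx = 15  [C₀.idx - 12]
23. n15.mk = 26  [terminal]
24. n16.pre = true  [terminal]
25. n14.sig = 13  [d.mk + C.idx - 28]
26. n9.sig = 3  [C₁.sig - 10]
27. n0.cnt = "unu"  ["u" ++ S₁.cnt]
28. n0.depth = 7  [S₁.depth * 3 + 34]
29. n0.pre = false  [C.sig > 3]
30. n0.lab = true  [S₁.depth == -9]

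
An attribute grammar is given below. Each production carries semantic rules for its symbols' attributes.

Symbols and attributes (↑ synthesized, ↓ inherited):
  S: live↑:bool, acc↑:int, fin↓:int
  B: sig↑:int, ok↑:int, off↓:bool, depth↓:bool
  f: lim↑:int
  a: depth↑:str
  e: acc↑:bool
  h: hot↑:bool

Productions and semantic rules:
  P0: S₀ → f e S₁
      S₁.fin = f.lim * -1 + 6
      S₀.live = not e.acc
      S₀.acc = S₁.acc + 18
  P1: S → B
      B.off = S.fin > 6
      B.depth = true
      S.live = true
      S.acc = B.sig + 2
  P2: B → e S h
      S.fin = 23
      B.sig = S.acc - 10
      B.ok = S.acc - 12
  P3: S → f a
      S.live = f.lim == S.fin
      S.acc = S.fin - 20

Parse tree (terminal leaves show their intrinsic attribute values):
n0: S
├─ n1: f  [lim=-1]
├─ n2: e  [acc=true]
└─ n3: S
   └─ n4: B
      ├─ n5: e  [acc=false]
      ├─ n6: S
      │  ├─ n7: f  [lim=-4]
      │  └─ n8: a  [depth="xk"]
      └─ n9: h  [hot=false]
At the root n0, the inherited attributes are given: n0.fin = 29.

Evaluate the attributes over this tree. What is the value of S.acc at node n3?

-5

1. n0.fin = 29  [given at root]
2. n1.lim = -1  [terminal]
3. n2.acc = true  [terminal]
4. n3.fin = 7  [f.lim * -1 + 6]
5. n4.off = true  [S.fin > 6]
6. n4.depth = true  [true]
7. n5.acc = false  [terminal]
8. n6.fin = 23  [23]
9. n7.lim = -4  [terminal]
10. n8.depth = "xk"  [terminal]
11. n6.live = false  [f.lim == S.fin]
12. n6.acc = 3  [S.fin - 20]
13. n9.hot = false  [terminal]
14. n4.sig = -7  [S.acc - 10]
15. n4.ok = -9  [S.acc - 12]
16. n3.live = true  [true]
17. n3.acc = -5  [B.sig + 2]
18. n0.live = false  [not e.acc]
19. n0.acc = 13  [S₁.acc + 18]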